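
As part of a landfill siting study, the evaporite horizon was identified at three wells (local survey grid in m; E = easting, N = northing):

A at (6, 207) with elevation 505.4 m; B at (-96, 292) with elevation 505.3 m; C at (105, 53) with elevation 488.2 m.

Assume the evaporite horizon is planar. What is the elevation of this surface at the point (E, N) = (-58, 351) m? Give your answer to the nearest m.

527 m

Let the plane be z = a·E + b·N + c.
B−A: −102a + 85b = −0.1;  C−A: 99a − 154b = −17.2.
Solving gives a = 0.20258, b = 0.24192.
Then c = 505.4 − a·6 − b·207 = 454.11.
At (-58, 351): z = −11.7 + 84.9 + 454.11 = 527.3 m.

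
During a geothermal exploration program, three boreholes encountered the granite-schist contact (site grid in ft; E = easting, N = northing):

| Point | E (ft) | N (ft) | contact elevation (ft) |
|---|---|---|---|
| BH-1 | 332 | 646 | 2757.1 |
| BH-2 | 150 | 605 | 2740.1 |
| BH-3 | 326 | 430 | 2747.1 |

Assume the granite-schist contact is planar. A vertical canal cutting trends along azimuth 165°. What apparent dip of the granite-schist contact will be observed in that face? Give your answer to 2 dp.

1.20°

Two edge vectors: BH-1→BH-2 = (-182, -41, -17), BH-1→BH-3 = (-6, -216, -10).
Normal n = (BH-1→BH-2) × (BH-1→BH-3) = (-3262, -1718, 39066).
So ∂z/∂E = −n_x/n_z = 0.08350 and ∂z/∂N = −n_y/n_z = 0.04398.
Unit vector along 165° is (sin 165°, cos 165°) = (0.2588, -0.9659).
Slope in that direction = a·(0.2588) + b·(-0.9659) = −0.02087.
Apparent dip = arctan|0.02087| = 1.20° (true dip is 5.4°, so apparent ≤ true as expected).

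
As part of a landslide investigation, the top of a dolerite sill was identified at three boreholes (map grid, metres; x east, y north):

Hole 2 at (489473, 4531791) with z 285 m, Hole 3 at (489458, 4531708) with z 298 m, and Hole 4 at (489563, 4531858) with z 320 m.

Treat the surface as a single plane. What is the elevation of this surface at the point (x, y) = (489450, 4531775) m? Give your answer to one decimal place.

275.8 m

Let the plane be z = a·x + b·y + c.
Hole 3−Hole 2: −15a − 83b = 13;  Hole 4−Hole 2: 90a + 67b = 35.
Solving gives a = 0.584068059, b = −0.262180974.
Then c = 285 − a·489473 − b·4531791 = 902548.84.
At (489450, 4531775): z = 285872.1 − 1188145.2 + 902548.84 = 275.8 m.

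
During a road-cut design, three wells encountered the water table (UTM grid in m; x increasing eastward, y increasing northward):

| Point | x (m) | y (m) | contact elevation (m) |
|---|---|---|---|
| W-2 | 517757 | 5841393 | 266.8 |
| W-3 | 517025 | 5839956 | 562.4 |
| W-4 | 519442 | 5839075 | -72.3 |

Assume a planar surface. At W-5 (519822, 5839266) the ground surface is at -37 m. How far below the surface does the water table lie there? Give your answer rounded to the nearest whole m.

Two edge vectors: W-2→W-3 = (-732, -1437, 295.6), W-2→W-4 = (1685, -2318, -339.1).
Normal n = (W-2→W-3) × (W-2→W-4) = (1172487.5, 249864.8, 4118121).
So ∂z/∂x = −n_x/n_z = −0.28471419 and ∂z/∂y = −n_y/n_z = −0.06067447.
Intercept c from W-2: 266.8 + 147412.77 + 354423.41 = 502102.98.
At (519822, 5839266): z_contact = −148000.7 − 354294.4 + 502102.98 = -192.1 m.
Depth below ground = -37 − (-192.1) = 155 m.

155 m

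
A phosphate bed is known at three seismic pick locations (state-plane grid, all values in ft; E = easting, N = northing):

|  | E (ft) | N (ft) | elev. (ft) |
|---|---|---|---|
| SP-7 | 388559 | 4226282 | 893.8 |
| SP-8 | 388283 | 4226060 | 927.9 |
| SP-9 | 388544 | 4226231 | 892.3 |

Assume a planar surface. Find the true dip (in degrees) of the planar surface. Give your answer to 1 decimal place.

Let the plane be z = a·E + b·N + c.
SP-8−SP-7: −276a − 222b = 34.1;  SP-9−SP-7: −15a − 51b = −1.5.
Solving gives a = −0.19283, b = 0.08613.
Gradient magnitude |∇z| = √(a² + b²) = √(0.03718 + 0.00742) = 0.21118.
True dip = arctan(0.21118) = 11.9°, dipping toward ESE (azimuth ≈ 114°).

11.9°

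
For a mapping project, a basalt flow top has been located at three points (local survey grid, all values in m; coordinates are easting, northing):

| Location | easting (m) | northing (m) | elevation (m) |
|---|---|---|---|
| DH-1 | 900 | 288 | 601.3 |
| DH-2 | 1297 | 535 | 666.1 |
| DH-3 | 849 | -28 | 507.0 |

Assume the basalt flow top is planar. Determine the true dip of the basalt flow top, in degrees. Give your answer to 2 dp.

16.88°

Let the plane be z = a·easting + b·northing + c.
DH-2−DH-1: 397a + 247b = 64.8;  DH-3−DH-1: −51a − 316b = −94.3.
Solving gives a = −0.02495, b = 0.30244.
Gradient magnitude |∇z| = √(a² + b²) = √(0.00062 + 0.09147) = 0.30347.
True dip = arctan(0.30347) = 16.88°, dipping toward S (azimuth ≈ 175°).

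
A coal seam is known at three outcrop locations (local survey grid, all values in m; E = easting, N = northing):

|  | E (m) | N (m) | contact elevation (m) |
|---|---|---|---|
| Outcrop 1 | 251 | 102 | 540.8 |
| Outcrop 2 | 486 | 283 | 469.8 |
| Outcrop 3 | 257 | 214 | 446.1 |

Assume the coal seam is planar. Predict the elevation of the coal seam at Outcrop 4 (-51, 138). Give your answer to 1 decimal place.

399.7 m

Let the plane be z = a·E + b·N + c.
Outcrop 2−Outcrop 1: 235a + 181b = −71;  Outcrop 3−Outcrop 1: 6a + 112b = −94.7.
Solving gives a = 0.36414, b = −0.86504.
Then c = 540.8 − a·251 − b·102 = 537.64.
At (-51, 138): z = −18.6 − 119.4 + 537.64 = 399.7 m.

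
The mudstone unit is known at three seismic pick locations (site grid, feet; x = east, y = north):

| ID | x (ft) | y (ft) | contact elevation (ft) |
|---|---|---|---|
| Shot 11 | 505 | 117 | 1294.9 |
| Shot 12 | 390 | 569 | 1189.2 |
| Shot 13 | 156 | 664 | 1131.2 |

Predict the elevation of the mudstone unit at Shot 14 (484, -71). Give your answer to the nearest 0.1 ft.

Let the plane be z = a·x + b·y + c.
Shot 12−Shot 11: −115a + 452b = −105.7;  Shot 13−Shot 11: −349a + 547b = −163.7.
Solving gives a = 0.17054, b = −0.19046.
Then c = 1294.9 − a·505 − b·117 = 1231.06.
At (484, -71): z = 82.5 + 13.5 + 1231.06 = 1327.1 ft.

1327.1 ft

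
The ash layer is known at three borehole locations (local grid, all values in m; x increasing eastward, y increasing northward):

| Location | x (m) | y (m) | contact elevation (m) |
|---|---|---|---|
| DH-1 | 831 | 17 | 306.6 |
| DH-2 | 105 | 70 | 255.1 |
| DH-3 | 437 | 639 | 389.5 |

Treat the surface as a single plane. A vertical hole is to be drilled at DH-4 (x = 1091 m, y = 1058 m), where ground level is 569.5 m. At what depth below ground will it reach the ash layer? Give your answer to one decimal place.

Let the plane be z = a·x + b·y + c.
DH-2−DH-1: −726a + 53b = −51.5;  DH-3−DH-1: −394a + 622b = 82.9.
Solving gives a = 0.084578, b = 0.186855.
Then c = 306.6 − a·831 − b·17 = 233.14.
At (1091, 1058): z_contact = 92.27 + 197.69 + 233.14 = 523.11 m.
Depth below ground = 569.5 − 523.11 = 46.4 m.

46.4 m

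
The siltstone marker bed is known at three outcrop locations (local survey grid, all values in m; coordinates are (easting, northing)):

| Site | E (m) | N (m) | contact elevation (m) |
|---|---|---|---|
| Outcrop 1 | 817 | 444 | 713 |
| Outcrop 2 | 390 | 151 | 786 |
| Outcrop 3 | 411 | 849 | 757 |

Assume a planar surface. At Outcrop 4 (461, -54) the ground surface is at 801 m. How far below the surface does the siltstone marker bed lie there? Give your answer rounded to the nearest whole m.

Two edge vectors: Outcrop 1→Outcrop 2 = (-427, -293, 73), Outcrop 1→Outcrop 3 = (-406, 405, 44).
Normal n = (Outcrop 1→Outcrop 2) × (Outcrop 1→Outcrop 3) = (-42457, -10850, -291893).
So ∂z/∂E = −n_x/n_z = −0.14545 and ∂z/∂N = −n_y/n_z = −0.03717.
Intercept c from Outcrop 1: 713 + 118.84 + 16.50 = 848.34.
At (461, -54): z_contact = −67.1 + 2.0 + 848.34 = 783.3 m.
Depth below ground = 801 − 783.3 = 18 m.

18 m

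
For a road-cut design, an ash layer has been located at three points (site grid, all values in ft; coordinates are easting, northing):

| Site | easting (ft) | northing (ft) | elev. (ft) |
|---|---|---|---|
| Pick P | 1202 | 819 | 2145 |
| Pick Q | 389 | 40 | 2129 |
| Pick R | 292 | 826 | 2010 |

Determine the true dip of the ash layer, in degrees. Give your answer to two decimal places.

11.23°

Two edge vectors: Pick P→Pick Q = (-813, -779, -16), Pick P→Pick R = (-910, 7, -135).
Normal n = (Pick P→Pick Q) × (Pick P→Pick R) = (105277, -95195, -714581).
So ∂z/∂easting = −n_x/n_z = 0.14733 and ∂z/∂northing = −n_y/n_z = −0.13322.
Gradient magnitude |∇z| = √(a² + b²) = √(0.02171 + 0.01775) = 0.19863.
True dip = arctan(0.19863) = 11.23°, dipping toward NW (azimuth ≈ 312°).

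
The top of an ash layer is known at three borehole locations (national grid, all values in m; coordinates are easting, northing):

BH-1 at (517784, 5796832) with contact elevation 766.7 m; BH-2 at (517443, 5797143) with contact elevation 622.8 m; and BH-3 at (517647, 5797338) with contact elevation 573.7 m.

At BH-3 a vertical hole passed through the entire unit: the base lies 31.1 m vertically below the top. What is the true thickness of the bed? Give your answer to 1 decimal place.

Two edge vectors: BH-1→BH-2 = (-341, 311, -143.9), BH-1→BH-3 = (-137, 506, -193).
Normal n = (BH-1→BH-2) × (BH-1→BH-3) = (12790.4, -46098.7, -129939).
So ∂z/∂easting = −n_x/n_z = 0.09843 and ∂z/∂northing = −n_y/n_z = −0.35477.
|∇z| = √(a²+b²) = 0.36817, so dip δ = arctan(0.36817) = 20.21°.
True thickness = vertical thickness × cos δ = 31.1 × cos 20.21° = 29.2 m.

29.2 m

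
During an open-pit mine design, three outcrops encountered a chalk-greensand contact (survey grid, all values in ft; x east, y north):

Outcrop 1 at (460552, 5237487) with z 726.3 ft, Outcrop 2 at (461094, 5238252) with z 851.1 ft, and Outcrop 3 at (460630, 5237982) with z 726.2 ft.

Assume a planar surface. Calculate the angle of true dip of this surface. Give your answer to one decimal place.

Two edge vectors: Outcrop 1→Outcrop 2 = (542, 765, 124.8), Outcrop 1→Outcrop 3 = (78, 495, -0.1).
Normal n = (Outcrop 1→Outcrop 2) × (Outcrop 1→Outcrop 3) = (-61852.5, 9788.6, 208620).
So ∂z/∂x = −n_x/n_z = 0.29648 and ∂z/∂y = −n_y/n_z = −0.04692.
Gradient magnitude |∇z| = √(a² + b²) = √(0.08790 + 0.00220) = 0.30017.
True dip = arctan(0.30017) = 16.7°, dipping toward W (azimuth ≈ 279°).

16.7°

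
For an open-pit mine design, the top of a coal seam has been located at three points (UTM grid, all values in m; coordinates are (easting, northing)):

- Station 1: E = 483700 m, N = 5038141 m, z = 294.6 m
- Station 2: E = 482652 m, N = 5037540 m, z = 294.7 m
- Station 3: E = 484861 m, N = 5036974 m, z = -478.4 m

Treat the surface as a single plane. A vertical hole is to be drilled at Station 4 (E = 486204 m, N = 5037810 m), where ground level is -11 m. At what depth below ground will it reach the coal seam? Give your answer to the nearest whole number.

440 m

Two edge vectors: Station 1→Station 2 = (-1048, -601, 0.1), Station 1→Station 3 = (1161, -1167, -773).
Normal n = (Station 1→Station 2) × (Station 1→Station 3) = (464689.7, -809987.9, 1920777).
So ∂z/∂E = −n_x/n_z = −0.24192798 and ∂z/∂N = −n_y/n_z = 0.42169804.
Intercept c from Station 1: 294.6 + 117020.56 − 2124574.19 = −2007259.03.
At (486204, 5037810): z_contact = −117626.4 + 2124434.6 − 2007259.03 = -450.8 m.
Depth below ground = -11 − (-450.8) = 440 m.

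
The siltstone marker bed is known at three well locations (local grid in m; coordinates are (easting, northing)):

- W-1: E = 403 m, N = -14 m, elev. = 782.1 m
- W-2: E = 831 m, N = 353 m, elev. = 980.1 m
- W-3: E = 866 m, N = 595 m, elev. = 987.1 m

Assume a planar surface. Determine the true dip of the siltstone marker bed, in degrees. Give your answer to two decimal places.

26.64°

Two edge vectors: W-1→W-2 = (428, 367, 198), W-1→W-3 = (463, 609, 205).
Normal n = (W-1→W-2) × (W-1→W-3) = (-45347, 3934, 90731).
So ∂z/∂E = −n_x/n_z = 0.49980 and ∂z/∂N = −n_y/n_z = −0.04336.
Gradient magnitude |∇z| = √(a² + b²) = √(0.24980 + 0.00188) = 0.50167.
True dip = arctan(0.50167) = 26.64°, dipping toward W (azimuth ≈ 275°).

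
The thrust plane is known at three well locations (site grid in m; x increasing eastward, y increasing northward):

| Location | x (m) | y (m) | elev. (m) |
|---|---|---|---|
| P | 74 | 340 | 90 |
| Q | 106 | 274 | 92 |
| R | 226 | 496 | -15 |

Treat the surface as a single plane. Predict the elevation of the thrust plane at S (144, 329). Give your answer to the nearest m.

Two edge vectors: P→Q = (32, -66, 2), P→R = (152, 156, -105).
Normal n = (P→Q) × (P→R) = (6618, 3664, 15024).
So ∂z/∂x = −n_x/n_z = −0.44050 and ∂z/∂y = −n_y/n_z = −0.24388.
Intercept c from P: 90 + 32.60 + 82.92 = 205.51.
At (144, 329): z = −63.4 − 80.2 + 205.51 = 61.8 m.

62 m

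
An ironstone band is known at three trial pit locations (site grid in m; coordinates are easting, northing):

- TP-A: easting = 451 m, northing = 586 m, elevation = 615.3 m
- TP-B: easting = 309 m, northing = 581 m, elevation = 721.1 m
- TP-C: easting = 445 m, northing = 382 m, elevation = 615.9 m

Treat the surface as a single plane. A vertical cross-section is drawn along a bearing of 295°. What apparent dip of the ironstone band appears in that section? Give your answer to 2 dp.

Two edge vectors: TP-A→TP-B = (-142, -5, 105.8), TP-A→TP-C = (-6, -204, 0.6).
Normal n = (TP-A→TP-B) × (TP-A→TP-C) = (21580.2, -549.6, 28938).
So ∂z/∂easting = −n_x/n_z = −0.74574 and ∂z/∂northing = −n_y/n_z = 0.01899.
Unit vector along 295° is (sin 295°, cos 295°) = (-0.9063, 0.4226).
Slope in that direction = a·(-0.9063) + b·(0.4226) = 0.68390.
Apparent dip = arctan|0.68390| = 34.37° (true dip is 36.7°, so apparent ≤ true as expected).

34.37°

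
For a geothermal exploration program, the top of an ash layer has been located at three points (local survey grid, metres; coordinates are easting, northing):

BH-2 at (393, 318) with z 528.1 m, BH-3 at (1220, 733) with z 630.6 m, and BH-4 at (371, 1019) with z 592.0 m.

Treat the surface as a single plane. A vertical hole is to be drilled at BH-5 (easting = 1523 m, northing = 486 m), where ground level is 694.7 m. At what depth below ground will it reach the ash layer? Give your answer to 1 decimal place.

63.9 m

Let the plane be z = a·easting + b·northing + c.
BH-3−BH-2: 827a + 415b = 102.5;  BH-4−BH-2: −22a + 701b = 63.9.
Solving gives a = 0.076986, b = 0.093572.
Then c = 528.1 − a·393 − b·318 = 468.09.
At (1523, 486): z_contact = 117.25 + 45.48 + 468.09 = 630.81 m.
Depth below ground = 694.7 − 630.81 = 63.9 m.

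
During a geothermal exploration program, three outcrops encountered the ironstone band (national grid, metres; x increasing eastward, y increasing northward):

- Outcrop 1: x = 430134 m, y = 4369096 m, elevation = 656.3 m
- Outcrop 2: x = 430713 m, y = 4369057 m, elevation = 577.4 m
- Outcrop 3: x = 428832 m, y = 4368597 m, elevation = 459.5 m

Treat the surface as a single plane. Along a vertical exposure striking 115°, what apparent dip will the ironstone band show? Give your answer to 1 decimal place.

Two edge vectors: Outcrop 1→Outcrop 2 = (579, -39, -78.9), Outcrop 1→Outcrop 3 = (-1302, -499, -196.8).
Normal n = (Outcrop 1→Outcrop 2) × (Outcrop 1→Outcrop 3) = (-31695.9, 216675, -339699).
So ∂z/∂x = −n_x/n_z = −0.09331 and ∂z/∂y = −n_y/n_z = 0.63784.
Unit vector along 115° is (sin 115°, cos 115°) = (0.9063, -0.4226).
Slope in that direction = a·(0.9063) + b·(-0.4226) = −0.35413.
Apparent dip = arctan|0.35413| = 19.5° (true dip is 32.8°, so apparent ≤ true as expected).

19.5°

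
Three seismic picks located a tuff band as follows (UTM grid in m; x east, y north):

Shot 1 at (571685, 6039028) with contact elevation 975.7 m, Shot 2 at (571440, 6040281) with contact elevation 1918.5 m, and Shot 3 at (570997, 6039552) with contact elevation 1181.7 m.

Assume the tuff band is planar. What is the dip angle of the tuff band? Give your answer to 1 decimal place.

Two edge vectors: Shot 1→Shot 2 = (-245, 1253, 942.8), Shot 1→Shot 3 = (-688, 524, 206).
Normal n = (Shot 1→Shot 2) × (Shot 1→Shot 3) = (-235909.2, -598176.4, 733684).
So ∂z/∂x = −n_x/n_z = 0.32154 and ∂z/∂y = −n_y/n_z = 0.81531.
Gradient magnitude |∇z| = √(a² + b²) = √(0.10339 + 0.66472) = 0.87642.
True dip = arctan(0.87642) = 41.2°, dipping toward SSW (azimuth ≈ 202°).

41.2°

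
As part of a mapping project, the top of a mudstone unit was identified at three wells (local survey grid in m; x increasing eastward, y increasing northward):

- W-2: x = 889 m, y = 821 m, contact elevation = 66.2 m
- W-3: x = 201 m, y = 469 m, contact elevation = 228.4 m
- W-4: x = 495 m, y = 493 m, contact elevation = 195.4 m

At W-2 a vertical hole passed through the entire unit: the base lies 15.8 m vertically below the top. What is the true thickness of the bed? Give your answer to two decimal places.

Two edge vectors: W-2→W-3 = (-688, -352, 162.2), W-2→W-4 = (-394, -328, 129.2).
Normal n = (W-2→W-3) × (W-2→W-4) = (7723.2, 24982.8, 86976).
So ∂z/∂x = −n_x/n_z = −0.08880 and ∂z/∂y = −n_y/n_z = −0.28724.
|∇z| = √(a²+b²) = 0.30065, so dip δ = arctan(0.30065) = 16.73°.
True thickness = vertical thickness × cos δ = 15.8 × cos 16.73° = 15.13 m.

15.13 m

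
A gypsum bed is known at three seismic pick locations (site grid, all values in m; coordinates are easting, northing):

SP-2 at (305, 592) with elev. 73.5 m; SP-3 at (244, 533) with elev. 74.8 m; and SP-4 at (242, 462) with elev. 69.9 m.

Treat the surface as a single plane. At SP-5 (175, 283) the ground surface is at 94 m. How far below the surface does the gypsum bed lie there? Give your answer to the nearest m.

31 m

Let the plane be z = a·easting + b·northing + c.
SP-3−SP-2: −61a − 59b = 1.3;  SP-4−SP-2: −63a − 130b = −3.6.
Solving gives a = −0.09053, b = 0.07156.
Then c = 73.5 − a·305 − b·592 = 58.75.
At (175, 283): z_contact = −15.8 + 20.3 + 58.75 = 63.2 m.
Depth below ground = 94 − 63.2 = 31 m.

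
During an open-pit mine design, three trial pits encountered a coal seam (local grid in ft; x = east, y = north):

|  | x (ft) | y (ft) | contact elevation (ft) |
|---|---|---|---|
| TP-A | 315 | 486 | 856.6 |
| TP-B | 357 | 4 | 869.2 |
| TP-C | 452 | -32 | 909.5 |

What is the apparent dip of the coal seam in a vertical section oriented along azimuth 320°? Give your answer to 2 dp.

Two edge vectors: TP-A→TP-B = (42, -482, 12.6), TP-A→TP-C = (137, -518, 52.9).
Normal n = (TP-A→TP-B) × (TP-A→TP-C) = (-18971, -495.6, 44278).
So ∂z/∂x = −n_x/n_z = 0.42845 and ∂z/∂y = −n_y/n_z = 0.01119.
Unit vector along 320° is (sin 320°, cos 320°) = (-0.6428, 0.7660).
Slope in that direction = a·(-0.6428) + b·(0.7660) = −0.26683.
Apparent dip = arctan|0.26683| = 14.94° (true dip is 23.2°, so apparent ≤ true as expected).

14.94°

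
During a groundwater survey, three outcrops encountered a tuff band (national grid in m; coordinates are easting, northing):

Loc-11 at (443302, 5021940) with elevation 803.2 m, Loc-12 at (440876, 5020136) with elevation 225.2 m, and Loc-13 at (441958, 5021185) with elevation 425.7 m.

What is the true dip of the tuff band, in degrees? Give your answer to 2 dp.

25.38°

Let the plane be z = a·easting + b·northing + c.
Loc-12−Loc-11: −2426a − 1804b = −578;  Loc-13−Loc-11: −1344a − 755b = −377.5.
Solving gives a = 0.41255, b = −0.23439.
Gradient magnitude |∇z| = √(a² + b²) = √(0.17020 + 0.05494) = 0.47449.
True dip = arctan(0.47449) = 25.38°, dipping toward WNW (azimuth ≈ 300°).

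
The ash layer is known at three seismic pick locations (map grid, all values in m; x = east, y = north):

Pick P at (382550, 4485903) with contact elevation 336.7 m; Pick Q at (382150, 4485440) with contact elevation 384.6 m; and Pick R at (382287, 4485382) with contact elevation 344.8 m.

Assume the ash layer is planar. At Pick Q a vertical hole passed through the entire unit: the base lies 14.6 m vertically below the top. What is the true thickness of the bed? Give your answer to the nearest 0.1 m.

14.1 m

Let the plane be z = a·x + b·y + c.
Pick Q−Pick P: −400a − 463b = 47.9;  Pick R−Pick P: −263a − 521b = 8.1.
Solving gives a = −0.24478, b = 0.10802.
|∇z| = √(a²+b²) = 0.26755, so dip δ = arctan(0.26755) = 14.98°.
True thickness = vertical thickness × cos δ = 14.6 × cos 14.98° = 14.1 m.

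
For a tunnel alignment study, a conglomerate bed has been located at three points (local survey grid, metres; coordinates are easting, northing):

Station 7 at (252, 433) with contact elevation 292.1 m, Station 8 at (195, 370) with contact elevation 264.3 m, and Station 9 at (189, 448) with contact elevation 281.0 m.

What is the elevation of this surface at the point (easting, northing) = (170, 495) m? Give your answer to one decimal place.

Let the plane be z = a·easting + b·northing + c.
Station 8−Station 7: −57a − 63b = −27.8;  Station 9−Station 7: −63a + 15b = −11.1.
Solving gives a = 0.23141, b = 0.23190.
Then c = 292.1 − a·252 − b·433 = 133.37.
At (170, 495): z = 39.3 + 114.8 + 133.37 = 287.5 m.

287.5 m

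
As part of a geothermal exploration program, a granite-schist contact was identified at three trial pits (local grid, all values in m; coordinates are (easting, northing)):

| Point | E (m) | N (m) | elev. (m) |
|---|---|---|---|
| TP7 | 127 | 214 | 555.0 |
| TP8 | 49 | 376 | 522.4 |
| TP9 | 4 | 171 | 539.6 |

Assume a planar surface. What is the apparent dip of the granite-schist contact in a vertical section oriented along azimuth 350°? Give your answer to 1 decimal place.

Two edge vectors: TP7→TP8 = (-78, 162, -32.6), TP7→TP9 = (-123, -43, -15.4).
Normal n = (TP7→TP8) × (TP7→TP9) = (-3896.6, 2808.6, 23280).
So ∂z/∂E = −n_x/n_z = 0.16738 and ∂z/∂N = −n_y/n_z = −0.12064.
Unit vector along 350° is (sin 350°, cos 350°) = (-0.1736, 0.9848).
Slope in that direction = a·(-0.1736) + b·(0.9848) = −0.14788.
Apparent dip = arctan|0.14788| = 8.4° (true dip is 11.7°, so apparent ≤ true as expected).

8.4°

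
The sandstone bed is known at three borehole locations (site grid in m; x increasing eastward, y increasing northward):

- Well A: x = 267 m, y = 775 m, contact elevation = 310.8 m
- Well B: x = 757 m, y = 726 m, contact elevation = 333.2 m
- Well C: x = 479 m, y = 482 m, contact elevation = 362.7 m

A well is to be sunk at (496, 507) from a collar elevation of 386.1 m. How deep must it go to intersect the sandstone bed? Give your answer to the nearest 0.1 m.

Two edge vectors: Well A→Well B = (490, -49, 22.4), Well A→Well C = (212, -293, 51.9).
Normal n = (Well A→Well B) × (Well A→Well C) = (4020.1, -20682.2, -133182).
So ∂z/∂x = −n_x/n_z = 0.03019 and ∂z/∂y = −n_y/n_z = −0.15529.
Intercept c from Well A: 310.8 − 8.06 + 120.35 = 423.09.
At (496, 507): z_contact = 14.97 − 78.73 + 423.09 = 359.33 m.
Depth below ground = 386.1 − 359.33 = 26.8 m.

26.8 m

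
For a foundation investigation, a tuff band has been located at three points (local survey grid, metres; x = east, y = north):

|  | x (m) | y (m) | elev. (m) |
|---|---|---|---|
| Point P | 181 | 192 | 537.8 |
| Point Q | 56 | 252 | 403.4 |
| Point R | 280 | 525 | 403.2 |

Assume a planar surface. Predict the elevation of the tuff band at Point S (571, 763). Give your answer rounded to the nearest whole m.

477 m

Let the plane be z = a·x + b·y + c.
Point Q−Point P: −125a + 60b = −134.4;  Point R−Point P: 99a + 333b = −134.6.
Solving gives a = 0.77114, b = −0.63346.
Then c = 537.8 − a·181 − b·192 = 519.85.
At (571, 763): z = 440.3 − 483.3 + 519.85 = 476.8 m.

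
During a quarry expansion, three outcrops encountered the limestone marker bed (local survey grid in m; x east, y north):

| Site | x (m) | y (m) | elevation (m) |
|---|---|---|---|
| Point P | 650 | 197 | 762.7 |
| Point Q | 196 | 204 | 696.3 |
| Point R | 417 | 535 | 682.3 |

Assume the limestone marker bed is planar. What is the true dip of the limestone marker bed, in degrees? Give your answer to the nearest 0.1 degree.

11.3°

Two edge vectors: Point P→Point Q = (-454, 7, -66.4), Point P→Point R = (-233, 338, -80.4).
Normal n = (Point P→Point Q) × (Point P→Point R) = (21880.4, -21030.4, -151821).
So ∂z/∂x = −n_x/n_z = 0.14412 and ∂z/∂y = −n_y/n_z = −0.13852.
Gradient magnitude |∇z| = √(a² + b²) = √(0.02077 + 0.01919) = 0.19990.
True dip = arctan(0.19990) = 11.3°, dipping toward NW (azimuth ≈ 314°).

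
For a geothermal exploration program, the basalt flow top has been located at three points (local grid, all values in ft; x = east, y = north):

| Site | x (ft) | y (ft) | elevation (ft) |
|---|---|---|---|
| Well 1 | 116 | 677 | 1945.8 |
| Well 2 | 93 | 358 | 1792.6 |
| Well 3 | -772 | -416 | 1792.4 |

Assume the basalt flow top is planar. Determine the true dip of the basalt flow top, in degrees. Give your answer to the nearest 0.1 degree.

34.6°

Two edge vectors: Well 1→Well 2 = (-23, -319, -153.2), Well 1→Well 3 = (-888, -1093, -153.4).
Normal n = (Well 1→Well 2) × (Well 1→Well 3) = (-118513, 132513.4, -258133).
So ∂z/∂x = −n_x/n_z = −0.45912 and ∂z/∂y = −n_y/n_z = 0.51335.
Gradient magnitude |∇z| = √(a² + b²) = √(0.21079 + 0.26353) = 0.68871.
True dip = arctan(0.68871) = 34.6°, dipping toward SE (azimuth ≈ 138°).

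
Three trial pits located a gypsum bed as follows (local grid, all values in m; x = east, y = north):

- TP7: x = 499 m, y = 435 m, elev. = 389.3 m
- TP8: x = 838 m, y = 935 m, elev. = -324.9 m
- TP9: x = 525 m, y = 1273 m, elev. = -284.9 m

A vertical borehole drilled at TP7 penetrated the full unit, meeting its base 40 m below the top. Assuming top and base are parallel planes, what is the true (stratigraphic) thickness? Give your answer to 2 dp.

Two edge vectors: TP7→TP8 = (339, 500, -714.2), TP7→TP9 = (26, 838, -674.2).
Normal n = (TP7→TP8) × (TP7→TP9) = (261399.6, 209984.6, 271082).
So ∂z/∂x = −n_x/n_z = −0.96428 and ∂z/∂y = −n_y/n_z = −0.77462.
|∇z| = √(a²+b²) = 1.23688, so dip δ = arctan(1.23688) = 51.04°.
True thickness = vertical thickness × cos δ = 40 × cos 51.04° = 25.15 m.

25.15 m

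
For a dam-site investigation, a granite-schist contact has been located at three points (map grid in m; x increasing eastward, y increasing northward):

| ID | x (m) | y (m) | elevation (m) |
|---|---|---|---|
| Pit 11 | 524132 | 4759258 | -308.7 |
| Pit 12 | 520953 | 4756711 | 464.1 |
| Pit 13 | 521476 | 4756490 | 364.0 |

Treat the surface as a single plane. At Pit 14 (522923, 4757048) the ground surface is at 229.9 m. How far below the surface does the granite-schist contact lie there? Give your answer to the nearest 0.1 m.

Let the plane be z = a·x + b·y + c.
Pit 12−Pit 11: −3179a − 2547b = 772.8;  Pit 13−Pit 11: −2656a − 2768b = 672.7.
Solving gives a = −0.209247582, b = −0.042246540.
Then c = -308.7 − a·524132 − b·4759258 = 310426.84.
At (522923, 4757048): z_contact = −109420.37 − 200968.82 + 310426.84 = 37.65 m.
Depth below ground = 229.9 − 37.65 = 192.3 m.

192.3 m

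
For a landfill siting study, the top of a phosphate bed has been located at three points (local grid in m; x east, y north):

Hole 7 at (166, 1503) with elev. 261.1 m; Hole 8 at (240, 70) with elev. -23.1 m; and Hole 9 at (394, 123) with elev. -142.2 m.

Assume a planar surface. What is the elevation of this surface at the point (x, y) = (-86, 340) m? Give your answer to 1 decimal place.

Two edge vectors: Hole 7→Hole 8 = (74, -1433, -284.2), Hole 7→Hole 9 = (228, -1380, -403.3).
Normal n = (Hole 7→Hole 8) × (Hole 7→Hole 9) = (185732.9, -34953.4, 224604).
So ∂z/∂x = −n_x/n_z = −0.826935 and ∂z/∂y = −n_y/n_z = 0.155622.
Intercept c from Hole 7: 261.1 + 137.27 − 233.90 = 164.47.
At (-86, 340): z = 71.1 + 52.9 + 164.47 = 288.5 m.

288.5 m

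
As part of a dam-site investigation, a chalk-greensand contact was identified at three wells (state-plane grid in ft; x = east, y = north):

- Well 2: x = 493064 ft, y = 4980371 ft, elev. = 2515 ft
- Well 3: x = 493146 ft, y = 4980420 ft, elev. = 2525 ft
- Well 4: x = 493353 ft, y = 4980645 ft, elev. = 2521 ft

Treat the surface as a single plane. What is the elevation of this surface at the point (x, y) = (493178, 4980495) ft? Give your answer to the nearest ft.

Two edge vectors: Well 2→Well 3 = (82, 49, 10), Well 2→Well 4 = (289, 274, 6).
Normal n = (Well 2→Well 3) × (Well 2→Well 4) = (-2446, 2398, 8307).
So ∂z/∂x = −n_x/n_z = 0.29445046 and ∂z/∂y = −n_y/n_z = −0.28867220.
Intercept c from Well 2: 2515 − 145182.92 + 1437694.67 = 1295026.75.
At (493178, 4980495): z = 145216.5 − 1437730.5 + 1295026.75 = 2512.8 ft.

2513 ft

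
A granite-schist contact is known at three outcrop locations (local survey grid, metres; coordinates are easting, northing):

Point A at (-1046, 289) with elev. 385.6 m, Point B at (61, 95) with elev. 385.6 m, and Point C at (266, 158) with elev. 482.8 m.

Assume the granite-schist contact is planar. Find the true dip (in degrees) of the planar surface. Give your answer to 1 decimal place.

Let the plane be z = a·easting + b·northing + c.
Point B−Point A: 1107a − 194b = 0;  Point C−Point A: 1312a − 131b = 97.2.
Solving gives a = 0.17219, b = 0.98255.
Gradient magnitude |∇z| = √(a² + b²) = √(0.02965 + 0.96541) = 0.99753.
True dip = arctan(0.99753) = 44.9°, dipping toward S (azimuth ≈ 190°).

44.9°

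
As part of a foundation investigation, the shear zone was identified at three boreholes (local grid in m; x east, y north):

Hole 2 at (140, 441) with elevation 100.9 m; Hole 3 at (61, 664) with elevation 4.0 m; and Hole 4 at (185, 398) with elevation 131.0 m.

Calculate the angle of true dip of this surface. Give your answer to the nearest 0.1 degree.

25.9°

Let the plane be z = a·x + b·y + c.
Hole 3−Hole 2: −79a + 223b = −96.9;  Hole 4−Hole 2: 45a − 43b = 30.1.
Solving gives a = 0.38349, b = −0.29867.
Gradient magnitude |∇z| = √(a² + b²) = √(0.14706 + 0.08921) = 0.48608.
True dip = arctan(0.48608) = 25.9°, dipping toward NW (azimuth ≈ 308°).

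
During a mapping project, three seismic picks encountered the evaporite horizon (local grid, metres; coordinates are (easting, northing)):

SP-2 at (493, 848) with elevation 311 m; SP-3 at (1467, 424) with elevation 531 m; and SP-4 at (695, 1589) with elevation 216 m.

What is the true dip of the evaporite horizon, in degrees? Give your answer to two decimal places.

Let the plane be z = a·E + b·N + c.
SP-3−SP-2: 974a − 424b = 220;  SP-4−SP-2: 202a + 741b = −95.
Solving gives a = 0.15202, b = −0.16965.
Gradient magnitude |∇z| = √(a² + b²) = √(0.02311 + 0.02878) = 0.22780.
True dip = arctan(0.22780) = 12.83°, dipping toward NW (azimuth ≈ 318°).

12.83°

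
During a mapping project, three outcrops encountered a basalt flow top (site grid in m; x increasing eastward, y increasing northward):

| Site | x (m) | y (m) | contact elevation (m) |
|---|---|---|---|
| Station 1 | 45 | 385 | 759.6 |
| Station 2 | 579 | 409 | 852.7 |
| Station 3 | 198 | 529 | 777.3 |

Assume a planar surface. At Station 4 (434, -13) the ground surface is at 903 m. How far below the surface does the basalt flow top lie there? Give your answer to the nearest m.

48 m

Two edge vectors: Station 1→Station 2 = (534, 24, 93.1), Station 1→Station 3 = (153, 144, 17.7).
Normal n = (Station 1→Station 2) × (Station 1→Station 3) = (-12981.6, 4792.5, 73224).
So ∂z/∂x = −n_x/n_z = 0.17729 and ∂z/∂y = −n_y/n_z = −0.06545.
Intercept c from Station 1: 759.6 − 7.98 + 25.20 = 776.82.
At (434, -13): z_contact = 76.9 + 0.9 + 776.82 = 854.6 m.
Depth below ground = 903 − 854.6 = 48 m.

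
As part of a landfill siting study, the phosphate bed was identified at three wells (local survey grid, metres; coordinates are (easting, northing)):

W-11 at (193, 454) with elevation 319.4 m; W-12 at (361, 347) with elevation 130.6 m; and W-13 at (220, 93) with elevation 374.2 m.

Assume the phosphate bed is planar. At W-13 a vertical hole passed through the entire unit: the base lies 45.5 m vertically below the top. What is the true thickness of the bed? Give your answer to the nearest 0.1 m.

Two edge vectors: W-11→W-12 = (168, -107, -188.8), W-11→W-13 = (27, -361, 54.8).
Normal n = (W-11→W-12) × (W-11→W-13) = (-74020.4, -14304, -57759).
So ∂z/∂E = −n_x/n_z = −1.28154 and ∂z/∂N = −n_y/n_z = −0.24765.
|∇z| = √(a²+b²) = 1.30525, so dip δ = arctan(1.30525) = 52.54°.
True thickness = vertical thickness × cos δ = 45.5 × cos 52.54° = 27.7 m.

27.7 m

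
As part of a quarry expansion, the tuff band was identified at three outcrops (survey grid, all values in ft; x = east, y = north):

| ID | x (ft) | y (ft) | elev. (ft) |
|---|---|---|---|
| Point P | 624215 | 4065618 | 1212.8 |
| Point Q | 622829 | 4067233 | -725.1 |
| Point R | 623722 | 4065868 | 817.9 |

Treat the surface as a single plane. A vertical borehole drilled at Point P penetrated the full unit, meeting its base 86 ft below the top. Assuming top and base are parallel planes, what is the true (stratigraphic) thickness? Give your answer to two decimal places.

Two edge vectors: Point P→Point Q = (-1386, 1615, -1937.9), Point P→Point R = (-493, 250, -394.9).
Normal n = (Point P→Point Q) × (Point P→Point R) = (-153288.5, 408053.3, 449695).
So ∂z/∂x = −n_x/n_z = 0.34087 and ∂z/∂y = −n_y/n_z = −0.90740.
|∇z| = √(a²+b²) = 0.96931, so dip δ = arctan(0.96931) = 44.11°.
True thickness = vertical thickness × cos δ = 86 × cos 44.11° = 61.75 ft.

61.75 ft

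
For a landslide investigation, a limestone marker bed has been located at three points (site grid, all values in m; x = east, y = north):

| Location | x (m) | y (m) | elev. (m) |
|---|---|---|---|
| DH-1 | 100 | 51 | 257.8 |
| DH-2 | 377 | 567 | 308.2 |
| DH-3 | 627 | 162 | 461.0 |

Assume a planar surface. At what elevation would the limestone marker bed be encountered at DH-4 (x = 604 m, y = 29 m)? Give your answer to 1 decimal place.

467.9 m

Two edge vectors: DH-1→DH-2 = (277, 516, 50.4), DH-1→DH-3 = (527, 111, 203.2).
Normal n = (DH-1→DH-2) × (DH-1→DH-3) = (99256.8, -29725.6, -241185).
So ∂z/∂x = −n_x/n_z = 0.41154 and ∂z/∂y = −n_y/n_z = −0.12325.
Intercept c from DH-1: 257.8 − 41.15 + 6.29 = 222.93.
At (604, 29): z = 248.6 − 3.6 + 222.93 = 467.9 m.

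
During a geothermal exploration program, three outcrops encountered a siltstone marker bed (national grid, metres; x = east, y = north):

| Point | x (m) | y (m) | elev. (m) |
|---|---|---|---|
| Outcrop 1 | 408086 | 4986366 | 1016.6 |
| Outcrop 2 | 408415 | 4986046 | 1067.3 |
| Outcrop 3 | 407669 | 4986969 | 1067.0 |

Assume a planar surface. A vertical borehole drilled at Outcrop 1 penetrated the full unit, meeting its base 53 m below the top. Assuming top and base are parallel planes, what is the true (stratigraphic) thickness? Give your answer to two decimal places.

38.92 m

Let the plane be z = a·x + b·y + c.
Outcrop 2−Outcrop 1: 329a − 320b = 50.7;  Outcrop 3−Outcrop 1: −417a + 603b = 50.4.
Solving gives a = 0.71905, b = 0.58084.
|∇z| = √(a²+b²) = 0.92434, so dip δ = arctan(0.92434) = 42.75°.
True thickness = vertical thickness × cos δ = 53 × cos 42.75° = 38.92 m.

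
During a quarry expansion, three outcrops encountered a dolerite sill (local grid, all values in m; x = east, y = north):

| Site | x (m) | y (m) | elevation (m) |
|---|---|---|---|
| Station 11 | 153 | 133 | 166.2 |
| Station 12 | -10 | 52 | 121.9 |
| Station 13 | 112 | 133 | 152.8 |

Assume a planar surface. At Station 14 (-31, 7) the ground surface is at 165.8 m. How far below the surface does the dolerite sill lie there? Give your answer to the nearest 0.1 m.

Let the plane be z = a·x + b·y + c.
Station 12−Station 11: −163a − 81b = −44.3;  Station 13−Station 11: −41a + 0b = −13.4.
Solving gives a = 0.32683, b = −0.11078.
Then c = 166.2 − a·153 − b·133 = 130.93.
At (-31, 7): z_contact = −10.13 − 0.78 + 130.93 = 120.02 m.
Depth below ground = 165.8 − 120.02 = 45.8 m.

45.8 m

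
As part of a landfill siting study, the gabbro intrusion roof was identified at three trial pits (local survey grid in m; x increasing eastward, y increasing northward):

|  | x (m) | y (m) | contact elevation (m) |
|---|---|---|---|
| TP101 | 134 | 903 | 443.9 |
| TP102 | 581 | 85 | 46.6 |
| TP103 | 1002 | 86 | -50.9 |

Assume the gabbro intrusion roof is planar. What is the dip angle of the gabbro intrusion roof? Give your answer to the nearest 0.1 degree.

Two edge vectors: TP101→TP102 = (447, -818, -397.3), TP101→TP103 = (868, -817, -494.8).
Normal n = (TP101→TP102) × (TP101→TP103) = (80152.3, -123680.8, 344825).
So ∂z/∂x = −n_x/n_z = −0.23244 and ∂z/∂y = −n_y/n_z = 0.35868.
Gradient magnitude |∇z| = √(a² + b²) = √(0.05403 + 0.12865) = 0.42741.
True dip = arctan(0.42741) = 23.1°, dipping toward SSE (azimuth ≈ 147°).

23.1°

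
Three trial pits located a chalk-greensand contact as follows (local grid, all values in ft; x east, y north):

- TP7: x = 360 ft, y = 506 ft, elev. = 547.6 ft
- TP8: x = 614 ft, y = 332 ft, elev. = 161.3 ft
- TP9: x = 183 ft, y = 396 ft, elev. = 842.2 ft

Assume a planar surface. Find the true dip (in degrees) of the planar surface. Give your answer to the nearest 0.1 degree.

58.0°

Let the plane be z = a·x + b·y + c.
TP8−TP7: 254a − 174b = −386.3;  TP9−TP7: −177a − 110b = 294.6.
Solving gives a = −1.59613, b = −0.10987.
Gradient magnitude |∇z| = √(a² + b²) = √(2.54763 + 0.01207) = 1.59991.
True dip = arctan(1.59991) = 58.0°, dipping toward E (azimuth ≈ 086°).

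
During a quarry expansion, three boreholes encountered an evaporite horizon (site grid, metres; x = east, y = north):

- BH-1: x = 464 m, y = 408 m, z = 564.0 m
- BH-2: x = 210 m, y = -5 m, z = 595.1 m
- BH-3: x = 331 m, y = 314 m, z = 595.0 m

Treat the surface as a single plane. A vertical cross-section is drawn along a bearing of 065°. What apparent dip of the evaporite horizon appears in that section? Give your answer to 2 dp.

13.36°

Let the plane be z = a·x + b·y + c.
BH-2−BH-1: −254a − 413b = 31.1;  BH-3−BH-1: −133a − 94b = 31.
Solving gives a = −0.31815, b = 0.12037.
Unit vector along 065° is (sin 65°, cos 65°) = (0.9063, 0.4226).
Slope in that direction = a·(0.9063) + b·(0.4226) = −0.23748.
Apparent dip = arctan|0.23748| = 13.36° (true dip is 18.8°, so apparent ≤ true as expected).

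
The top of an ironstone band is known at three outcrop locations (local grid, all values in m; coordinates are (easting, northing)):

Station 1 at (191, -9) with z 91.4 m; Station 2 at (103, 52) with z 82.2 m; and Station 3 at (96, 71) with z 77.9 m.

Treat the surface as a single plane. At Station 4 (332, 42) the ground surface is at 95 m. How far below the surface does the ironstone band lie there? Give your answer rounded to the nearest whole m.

Two edge vectors: Station 1→Station 2 = (-88, 61, -9.2), Station 1→Station 3 = (-95, 80, -13.5).
Normal n = (Station 1→Station 2) × (Station 1→Station 3) = (-87.5, -314, -1245).
So ∂z/∂E = −n_x/n_z = −0.07028 and ∂z/∂N = −n_y/n_z = −0.25221.
Intercept c from Station 1: 91.4 + 13.42 − 2.27 = 102.55.
At (332, 42): z_contact = −23.3 − 10.6 + 102.55 = 68.6 m.
Depth below ground = 95 − 68.6 = 26 m.

26 m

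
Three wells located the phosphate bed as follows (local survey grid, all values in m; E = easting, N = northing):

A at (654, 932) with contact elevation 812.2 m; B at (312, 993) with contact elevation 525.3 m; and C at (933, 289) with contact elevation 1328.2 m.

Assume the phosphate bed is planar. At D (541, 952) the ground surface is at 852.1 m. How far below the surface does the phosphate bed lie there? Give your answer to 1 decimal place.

Let the plane be z = a·E + b·N + c.
B−A: −342a + 61b = −286.9;  C−A: 279a − 643b = 516.
Solving gives a = 0.75412, b = −0.47527.
Then c = 812.2 − a·654 − b·932 = 761.96.
At (541, 952): z_contact = 407.98 − 452.46 + 761.96 = 717.48 m.
Depth below ground = 852.1 − 717.48 = 134.6 m.

134.6 m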